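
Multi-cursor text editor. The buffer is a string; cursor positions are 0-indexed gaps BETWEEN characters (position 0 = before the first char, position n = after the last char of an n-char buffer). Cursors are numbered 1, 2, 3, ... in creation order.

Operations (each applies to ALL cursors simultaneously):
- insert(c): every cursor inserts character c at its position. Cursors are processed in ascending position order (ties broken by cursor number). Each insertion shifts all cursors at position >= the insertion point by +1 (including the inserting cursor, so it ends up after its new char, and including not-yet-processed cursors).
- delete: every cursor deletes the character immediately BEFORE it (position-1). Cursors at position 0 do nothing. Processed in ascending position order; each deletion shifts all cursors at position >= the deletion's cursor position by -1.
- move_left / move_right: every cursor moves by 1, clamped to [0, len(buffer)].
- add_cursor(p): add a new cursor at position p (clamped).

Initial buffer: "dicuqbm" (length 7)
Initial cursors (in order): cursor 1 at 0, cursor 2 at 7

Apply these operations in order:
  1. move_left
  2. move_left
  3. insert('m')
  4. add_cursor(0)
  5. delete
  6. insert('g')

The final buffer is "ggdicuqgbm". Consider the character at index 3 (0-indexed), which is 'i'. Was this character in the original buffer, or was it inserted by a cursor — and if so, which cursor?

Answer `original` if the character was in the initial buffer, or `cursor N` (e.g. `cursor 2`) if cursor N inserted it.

Answer: original

Derivation:
After op 1 (move_left): buffer="dicuqbm" (len 7), cursors c1@0 c2@6, authorship .......
After op 2 (move_left): buffer="dicuqbm" (len 7), cursors c1@0 c2@5, authorship .......
After op 3 (insert('m')): buffer="mdicuqmbm" (len 9), cursors c1@1 c2@7, authorship 1.....2..
After op 4 (add_cursor(0)): buffer="mdicuqmbm" (len 9), cursors c3@0 c1@1 c2@7, authorship 1.....2..
After op 5 (delete): buffer="dicuqbm" (len 7), cursors c1@0 c3@0 c2@5, authorship .......
After op 6 (insert('g')): buffer="ggdicuqgbm" (len 10), cursors c1@2 c3@2 c2@8, authorship 13.....2..
Authorship (.=original, N=cursor N): 1 3 . . . . . 2 . .
Index 3: author = original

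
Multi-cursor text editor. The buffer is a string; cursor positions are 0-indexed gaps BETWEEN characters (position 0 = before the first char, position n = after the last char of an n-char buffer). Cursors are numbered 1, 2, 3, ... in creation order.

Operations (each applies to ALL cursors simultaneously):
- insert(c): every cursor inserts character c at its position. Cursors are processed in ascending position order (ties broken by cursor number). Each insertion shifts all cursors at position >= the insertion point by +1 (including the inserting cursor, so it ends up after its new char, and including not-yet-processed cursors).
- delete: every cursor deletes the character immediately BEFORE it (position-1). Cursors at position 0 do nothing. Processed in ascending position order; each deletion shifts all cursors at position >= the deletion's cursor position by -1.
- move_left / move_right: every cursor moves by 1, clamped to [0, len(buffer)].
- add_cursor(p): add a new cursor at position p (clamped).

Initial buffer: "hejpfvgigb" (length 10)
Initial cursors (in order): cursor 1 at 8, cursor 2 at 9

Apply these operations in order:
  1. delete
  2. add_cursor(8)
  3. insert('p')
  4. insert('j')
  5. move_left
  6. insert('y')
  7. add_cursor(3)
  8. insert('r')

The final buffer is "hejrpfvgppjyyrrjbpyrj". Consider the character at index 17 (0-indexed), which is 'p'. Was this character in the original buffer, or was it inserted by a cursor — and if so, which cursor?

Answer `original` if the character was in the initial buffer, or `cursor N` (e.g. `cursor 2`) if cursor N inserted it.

Answer: cursor 3

Derivation:
After op 1 (delete): buffer="hejpfvgb" (len 8), cursors c1@7 c2@7, authorship ........
After op 2 (add_cursor(8)): buffer="hejpfvgb" (len 8), cursors c1@7 c2@7 c3@8, authorship ........
After op 3 (insert('p')): buffer="hejpfvgppbp" (len 11), cursors c1@9 c2@9 c3@11, authorship .......12.3
After op 4 (insert('j')): buffer="hejpfvgppjjbpj" (len 14), cursors c1@11 c2@11 c3@14, authorship .......1212.33
After op 5 (move_left): buffer="hejpfvgppjjbpj" (len 14), cursors c1@10 c2@10 c3@13, authorship .......1212.33
After op 6 (insert('y')): buffer="hejpfvgppjyyjbpyj" (len 17), cursors c1@12 c2@12 c3@16, authorship .......121122.333
After op 7 (add_cursor(3)): buffer="hejpfvgppjyyjbpyj" (len 17), cursors c4@3 c1@12 c2@12 c3@16, authorship .......121122.333
After op 8 (insert('r')): buffer="hejrpfvgppjyyrrjbpyrj" (len 21), cursors c4@4 c1@15 c2@15 c3@20, authorship ...4....12112122.3333
Authorship (.=original, N=cursor N): . . . 4 . . . . 1 2 1 1 2 1 2 2 . 3 3 3 3
Index 17: author = 3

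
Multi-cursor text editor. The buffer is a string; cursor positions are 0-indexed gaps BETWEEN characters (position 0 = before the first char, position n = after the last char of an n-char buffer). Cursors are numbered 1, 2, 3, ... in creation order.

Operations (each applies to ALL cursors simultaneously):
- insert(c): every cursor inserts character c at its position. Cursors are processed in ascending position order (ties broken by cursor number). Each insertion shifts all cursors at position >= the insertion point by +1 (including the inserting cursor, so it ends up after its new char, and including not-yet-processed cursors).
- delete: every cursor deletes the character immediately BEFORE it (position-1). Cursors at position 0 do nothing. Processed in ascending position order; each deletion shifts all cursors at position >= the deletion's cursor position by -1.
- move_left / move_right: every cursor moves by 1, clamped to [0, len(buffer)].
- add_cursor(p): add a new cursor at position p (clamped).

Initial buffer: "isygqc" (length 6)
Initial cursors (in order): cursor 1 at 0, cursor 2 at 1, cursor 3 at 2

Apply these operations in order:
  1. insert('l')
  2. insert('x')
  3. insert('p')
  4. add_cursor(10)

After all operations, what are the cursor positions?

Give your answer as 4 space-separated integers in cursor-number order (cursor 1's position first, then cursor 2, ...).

Answer: 3 7 11 10

Derivation:
After op 1 (insert('l')): buffer="lilslygqc" (len 9), cursors c1@1 c2@3 c3@5, authorship 1.2.3....
After op 2 (insert('x')): buffer="lxilxslxygqc" (len 12), cursors c1@2 c2@5 c3@8, authorship 11.22.33....
After op 3 (insert('p')): buffer="lxpilxpslxpygqc" (len 15), cursors c1@3 c2@7 c3@11, authorship 111.222.333....
After op 4 (add_cursor(10)): buffer="lxpilxpslxpygqc" (len 15), cursors c1@3 c2@7 c4@10 c3@11, authorship 111.222.333....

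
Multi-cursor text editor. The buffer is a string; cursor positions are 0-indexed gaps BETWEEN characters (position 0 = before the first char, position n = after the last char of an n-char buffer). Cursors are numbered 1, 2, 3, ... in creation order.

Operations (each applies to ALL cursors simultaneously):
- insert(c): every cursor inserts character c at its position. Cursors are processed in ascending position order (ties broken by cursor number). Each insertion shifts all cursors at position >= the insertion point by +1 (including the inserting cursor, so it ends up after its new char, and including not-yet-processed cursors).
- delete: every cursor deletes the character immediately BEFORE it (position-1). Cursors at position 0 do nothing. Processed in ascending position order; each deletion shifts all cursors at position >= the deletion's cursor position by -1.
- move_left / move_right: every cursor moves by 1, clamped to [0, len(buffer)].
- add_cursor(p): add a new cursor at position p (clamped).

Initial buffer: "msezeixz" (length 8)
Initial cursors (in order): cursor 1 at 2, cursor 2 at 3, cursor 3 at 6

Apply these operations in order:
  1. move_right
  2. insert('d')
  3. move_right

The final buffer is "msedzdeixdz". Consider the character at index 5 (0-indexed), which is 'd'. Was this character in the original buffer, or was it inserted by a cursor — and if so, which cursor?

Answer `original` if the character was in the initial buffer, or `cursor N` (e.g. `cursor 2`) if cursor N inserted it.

Answer: cursor 2

Derivation:
After op 1 (move_right): buffer="msezeixz" (len 8), cursors c1@3 c2@4 c3@7, authorship ........
After op 2 (insert('d')): buffer="msedzdeixdz" (len 11), cursors c1@4 c2@6 c3@10, authorship ...1.2...3.
After op 3 (move_right): buffer="msedzdeixdz" (len 11), cursors c1@5 c2@7 c3@11, authorship ...1.2...3.
Authorship (.=original, N=cursor N): . . . 1 . 2 . . . 3 .
Index 5: author = 2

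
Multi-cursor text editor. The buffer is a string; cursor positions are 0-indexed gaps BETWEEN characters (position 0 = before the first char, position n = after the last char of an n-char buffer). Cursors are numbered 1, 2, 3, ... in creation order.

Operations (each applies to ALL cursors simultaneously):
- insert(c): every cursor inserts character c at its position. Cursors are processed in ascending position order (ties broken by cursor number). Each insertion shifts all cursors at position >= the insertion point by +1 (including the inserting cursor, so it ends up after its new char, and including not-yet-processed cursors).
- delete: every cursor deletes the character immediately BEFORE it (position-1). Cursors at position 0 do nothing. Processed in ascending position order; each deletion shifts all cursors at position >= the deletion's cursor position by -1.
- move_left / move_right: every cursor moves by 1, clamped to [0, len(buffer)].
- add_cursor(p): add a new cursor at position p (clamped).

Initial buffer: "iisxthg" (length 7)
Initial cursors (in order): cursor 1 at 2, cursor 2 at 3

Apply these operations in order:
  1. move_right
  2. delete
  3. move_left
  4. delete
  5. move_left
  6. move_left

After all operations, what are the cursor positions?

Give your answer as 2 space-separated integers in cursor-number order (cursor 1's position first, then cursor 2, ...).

Answer: 0 0

Derivation:
After op 1 (move_right): buffer="iisxthg" (len 7), cursors c1@3 c2@4, authorship .......
After op 2 (delete): buffer="iithg" (len 5), cursors c1@2 c2@2, authorship .....
After op 3 (move_left): buffer="iithg" (len 5), cursors c1@1 c2@1, authorship .....
After op 4 (delete): buffer="ithg" (len 4), cursors c1@0 c2@0, authorship ....
After op 5 (move_left): buffer="ithg" (len 4), cursors c1@0 c2@0, authorship ....
After op 6 (move_left): buffer="ithg" (len 4), cursors c1@0 c2@0, authorship ....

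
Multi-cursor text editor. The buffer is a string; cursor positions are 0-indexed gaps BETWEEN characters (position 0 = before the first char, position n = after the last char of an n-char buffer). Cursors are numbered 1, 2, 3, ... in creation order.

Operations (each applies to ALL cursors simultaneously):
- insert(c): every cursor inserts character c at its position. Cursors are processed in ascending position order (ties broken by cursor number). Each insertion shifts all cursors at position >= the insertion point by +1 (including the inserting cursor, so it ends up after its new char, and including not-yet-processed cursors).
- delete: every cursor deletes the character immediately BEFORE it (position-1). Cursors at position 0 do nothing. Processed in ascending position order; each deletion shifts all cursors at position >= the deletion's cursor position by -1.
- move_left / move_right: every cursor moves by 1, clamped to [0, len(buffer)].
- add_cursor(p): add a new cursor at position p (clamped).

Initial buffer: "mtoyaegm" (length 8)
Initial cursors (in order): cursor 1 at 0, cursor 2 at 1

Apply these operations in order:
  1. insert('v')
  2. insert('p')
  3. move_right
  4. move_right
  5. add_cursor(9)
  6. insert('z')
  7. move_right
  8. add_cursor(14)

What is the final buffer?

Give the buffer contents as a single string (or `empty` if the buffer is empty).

Answer: vpmvzptozyazegm

Derivation:
After op 1 (insert('v')): buffer="vmvtoyaegm" (len 10), cursors c1@1 c2@3, authorship 1.2.......
After op 2 (insert('p')): buffer="vpmvptoyaegm" (len 12), cursors c1@2 c2@5, authorship 11.22.......
After op 3 (move_right): buffer="vpmvptoyaegm" (len 12), cursors c1@3 c2@6, authorship 11.22.......
After op 4 (move_right): buffer="vpmvptoyaegm" (len 12), cursors c1@4 c2@7, authorship 11.22.......
After op 5 (add_cursor(9)): buffer="vpmvptoyaegm" (len 12), cursors c1@4 c2@7 c3@9, authorship 11.22.......
After op 6 (insert('z')): buffer="vpmvzptozyazegm" (len 15), cursors c1@5 c2@9 c3@12, authorship 11.212..2..3...
After op 7 (move_right): buffer="vpmvzptozyazegm" (len 15), cursors c1@6 c2@10 c3@13, authorship 11.212..2..3...
After op 8 (add_cursor(14)): buffer="vpmvzptozyazegm" (len 15), cursors c1@6 c2@10 c3@13 c4@14, authorship 11.212..2..3...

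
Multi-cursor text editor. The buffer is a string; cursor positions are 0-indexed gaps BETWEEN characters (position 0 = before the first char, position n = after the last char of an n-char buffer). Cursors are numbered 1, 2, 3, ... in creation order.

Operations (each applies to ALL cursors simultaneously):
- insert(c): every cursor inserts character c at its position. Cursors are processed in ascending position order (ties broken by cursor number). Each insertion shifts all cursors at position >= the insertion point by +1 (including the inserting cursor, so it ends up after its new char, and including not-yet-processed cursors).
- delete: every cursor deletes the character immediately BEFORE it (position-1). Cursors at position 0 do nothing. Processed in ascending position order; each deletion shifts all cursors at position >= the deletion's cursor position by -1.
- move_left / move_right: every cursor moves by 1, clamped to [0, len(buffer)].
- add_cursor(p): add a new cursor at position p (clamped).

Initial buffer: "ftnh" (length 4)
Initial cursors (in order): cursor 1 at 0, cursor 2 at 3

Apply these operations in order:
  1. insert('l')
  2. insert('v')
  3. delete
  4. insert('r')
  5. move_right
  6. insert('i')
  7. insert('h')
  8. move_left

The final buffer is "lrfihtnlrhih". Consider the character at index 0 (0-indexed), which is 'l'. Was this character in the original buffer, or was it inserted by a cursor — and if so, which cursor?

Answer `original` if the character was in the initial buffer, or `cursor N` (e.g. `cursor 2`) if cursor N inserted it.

After op 1 (insert('l')): buffer="lftnlh" (len 6), cursors c1@1 c2@5, authorship 1...2.
After op 2 (insert('v')): buffer="lvftnlvh" (len 8), cursors c1@2 c2@7, authorship 11...22.
After op 3 (delete): buffer="lftnlh" (len 6), cursors c1@1 c2@5, authorship 1...2.
After op 4 (insert('r')): buffer="lrftnlrh" (len 8), cursors c1@2 c2@7, authorship 11...22.
After op 5 (move_right): buffer="lrftnlrh" (len 8), cursors c1@3 c2@8, authorship 11...22.
After op 6 (insert('i')): buffer="lrfitnlrhi" (len 10), cursors c1@4 c2@10, authorship 11.1..22.2
After op 7 (insert('h')): buffer="lrfihtnlrhih" (len 12), cursors c1@5 c2@12, authorship 11.11..22.22
After op 8 (move_left): buffer="lrfihtnlrhih" (len 12), cursors c1@4 c2@11, authorship 11.11..22.22
Authorship (.=original, N=cursor N): 1 1 . 1 1 . . 2 2 . 2 2
Index 0: author = 1

Answer: cursor 1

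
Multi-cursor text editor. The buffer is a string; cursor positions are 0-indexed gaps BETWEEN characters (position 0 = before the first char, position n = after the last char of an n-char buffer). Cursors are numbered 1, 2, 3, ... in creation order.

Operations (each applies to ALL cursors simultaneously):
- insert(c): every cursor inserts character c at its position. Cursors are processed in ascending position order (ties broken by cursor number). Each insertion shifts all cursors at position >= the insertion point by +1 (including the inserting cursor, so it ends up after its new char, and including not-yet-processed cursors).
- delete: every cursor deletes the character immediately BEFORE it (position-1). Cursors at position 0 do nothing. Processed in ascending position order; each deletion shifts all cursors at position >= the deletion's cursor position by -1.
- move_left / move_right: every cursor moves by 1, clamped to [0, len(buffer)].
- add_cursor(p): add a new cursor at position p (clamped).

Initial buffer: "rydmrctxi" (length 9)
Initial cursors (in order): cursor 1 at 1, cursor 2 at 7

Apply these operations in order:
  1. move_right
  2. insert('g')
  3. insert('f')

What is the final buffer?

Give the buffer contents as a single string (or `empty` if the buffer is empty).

Answer: rygfdmrctxgfi

Derivation:
After op 1 (move_right): buffer="rydmrctxi" (len 9), cursors c1@2 c2@8, authorship .........
After op 2 (insert('g')): buffer="rygdmrctxgi" (len 11), cursors c1@3 c2@10, authorship ..1......2.
After op 3 (insert('f')): buffer="rygfdmrctxgfi" (len 13), cursors c1@4 c2@12, authorship ..11......22.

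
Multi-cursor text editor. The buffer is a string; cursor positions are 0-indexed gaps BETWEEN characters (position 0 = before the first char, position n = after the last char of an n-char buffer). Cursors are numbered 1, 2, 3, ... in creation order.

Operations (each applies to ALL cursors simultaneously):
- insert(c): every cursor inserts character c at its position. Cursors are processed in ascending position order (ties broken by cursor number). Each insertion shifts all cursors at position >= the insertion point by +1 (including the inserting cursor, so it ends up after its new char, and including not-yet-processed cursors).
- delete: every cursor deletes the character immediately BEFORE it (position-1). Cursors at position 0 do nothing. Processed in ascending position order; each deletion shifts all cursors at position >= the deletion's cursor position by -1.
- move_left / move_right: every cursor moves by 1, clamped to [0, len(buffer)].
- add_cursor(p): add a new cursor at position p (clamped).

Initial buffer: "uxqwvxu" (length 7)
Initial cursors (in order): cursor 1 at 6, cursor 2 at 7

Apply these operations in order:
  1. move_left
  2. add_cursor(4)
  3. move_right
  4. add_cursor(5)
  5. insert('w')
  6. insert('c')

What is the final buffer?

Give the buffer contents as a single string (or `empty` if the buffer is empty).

Answer: uxqwvwwccxwcuwc

Derivation:
After op 1 (move_left): buffer="uxqwvxu" (len 7), cursors c1@5 c2@6, authorship .......
After op 2 (add_cursor(4)): buffer="uxqwvxu" (len 7), cursors c3@4 c1@5 c2@6, authorship .......
After op 3 (move_right): buffer="uxqwvxu" (len 7), cursors c3@5 c1@6 c2@7, authorship .......
After op 4 (add_cursor(5)): buffer="uxqwvxu" (len 7), cursors c3@5 c4@5 c1@6 c2@7, authorship .......
After op 5 (insert('w')): buffer="uxqwvwwxwuw" (len 11), cursors c3@7 c4@7 c1@9 c2@11, authorship .....34.1.2
After op 6 (insert('c')): buffer="uxqwvwwccxwcuwc" (len 15), cursors c3@9 c4@9 c1@12 c2@15, authorship .....3434.11.22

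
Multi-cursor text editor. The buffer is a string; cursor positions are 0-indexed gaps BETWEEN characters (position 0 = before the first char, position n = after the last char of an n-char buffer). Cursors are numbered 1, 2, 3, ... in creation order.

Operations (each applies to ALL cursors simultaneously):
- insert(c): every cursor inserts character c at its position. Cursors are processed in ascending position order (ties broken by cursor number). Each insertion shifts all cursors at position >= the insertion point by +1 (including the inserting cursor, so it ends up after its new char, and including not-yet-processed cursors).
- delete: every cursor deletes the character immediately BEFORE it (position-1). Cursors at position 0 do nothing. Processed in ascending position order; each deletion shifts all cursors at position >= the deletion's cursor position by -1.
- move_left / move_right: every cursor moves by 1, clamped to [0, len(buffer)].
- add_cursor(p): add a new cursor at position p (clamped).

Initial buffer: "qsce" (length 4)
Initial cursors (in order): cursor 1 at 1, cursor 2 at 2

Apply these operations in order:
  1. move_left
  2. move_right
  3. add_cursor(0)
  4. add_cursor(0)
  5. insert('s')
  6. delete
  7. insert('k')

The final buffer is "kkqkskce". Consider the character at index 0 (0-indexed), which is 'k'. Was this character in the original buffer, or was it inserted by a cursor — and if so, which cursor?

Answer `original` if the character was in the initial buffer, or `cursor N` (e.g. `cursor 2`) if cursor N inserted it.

Answer: cursor 3

Derivation:
After op 1 (move_left): buffer="qsce" (len 4), cursors c1@0 c2@1, authorship ....
After op 2 (move_right): buffer="qsce" (len 4), cursors c1@1 c2@2, authorship ....
After op 3 (add_cursor(0)): buffer="qsce" (len 4), cursors c3@0 c1@1 c2@2, authorship ....
After op 4 (add_cursor(0)): buffer="qsce" (len 4), cursors c3@0 c4@0 c1@1 c2@2, authorship ....
After op 5 (insert('s')): buffer="ssqsssce" (len 8), cursors c3@2 c4@2 c1@4 c2@6, authorship 34.1.2..
After op 6 (delete): buffer="qsce" (len 4), cursors c3@0 c4@0 c1@1 c2@2, authorship ....
After op 7 (insert('k')): buffer="kkqkskce" (len 8), cursors c3@2 c4@2 c1@4 c2@6, authorship 34.1.2..
Authorship (.=original, N=cursor N): 3 4 . 1 . 2 . .
Index 0: author = 3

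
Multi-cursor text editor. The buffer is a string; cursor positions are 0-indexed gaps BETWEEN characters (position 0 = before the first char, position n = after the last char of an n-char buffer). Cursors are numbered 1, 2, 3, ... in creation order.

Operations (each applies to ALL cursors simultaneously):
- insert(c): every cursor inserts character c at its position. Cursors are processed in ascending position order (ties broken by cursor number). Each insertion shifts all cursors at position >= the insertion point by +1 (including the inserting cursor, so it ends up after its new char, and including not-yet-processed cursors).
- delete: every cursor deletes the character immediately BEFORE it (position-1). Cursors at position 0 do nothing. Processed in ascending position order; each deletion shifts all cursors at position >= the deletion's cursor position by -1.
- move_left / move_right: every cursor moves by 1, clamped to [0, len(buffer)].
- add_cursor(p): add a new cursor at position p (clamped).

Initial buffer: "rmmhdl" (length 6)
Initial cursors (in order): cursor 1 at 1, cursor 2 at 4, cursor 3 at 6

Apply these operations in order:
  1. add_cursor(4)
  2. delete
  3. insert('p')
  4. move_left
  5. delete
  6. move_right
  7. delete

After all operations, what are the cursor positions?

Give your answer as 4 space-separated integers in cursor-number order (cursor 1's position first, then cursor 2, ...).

After op 1 (add_cursor(4)): buffer="rmmhdl" (len 6), cursors c1@1 c2@4 c4@4 c3@6, authorship ......
After op 2 (delete): buffer="md" (len 2), cursors c1@0 c2@1 c4@1 c3@2, authorship ..
After op 3 (insert('p')): buffer="pmppdp" (len 6), cursors c1@1 c2@4 c4@4 c3@6, authorship 1.24.3
After op 4 (move_left): buffer="pmppdp" (len 6), cursors c1@0 c2@3 c4@3 c3@5, authorship 1.24.3
After op 5 (delete): buffer="ppp" (len 3), cursors c1@0 c2@1 c4@1 c3@2, authorship 143
After op 6 (move_right): buffer="ppp" (len 3), cursors c1@1 c2@2 c4@2 c3@3, authorship 143
After op 7 (delete): buffer="" (len 0), cursors c1@0 c2@0 c3@0 c4@0, authorship 

Answer: 0 0 0 0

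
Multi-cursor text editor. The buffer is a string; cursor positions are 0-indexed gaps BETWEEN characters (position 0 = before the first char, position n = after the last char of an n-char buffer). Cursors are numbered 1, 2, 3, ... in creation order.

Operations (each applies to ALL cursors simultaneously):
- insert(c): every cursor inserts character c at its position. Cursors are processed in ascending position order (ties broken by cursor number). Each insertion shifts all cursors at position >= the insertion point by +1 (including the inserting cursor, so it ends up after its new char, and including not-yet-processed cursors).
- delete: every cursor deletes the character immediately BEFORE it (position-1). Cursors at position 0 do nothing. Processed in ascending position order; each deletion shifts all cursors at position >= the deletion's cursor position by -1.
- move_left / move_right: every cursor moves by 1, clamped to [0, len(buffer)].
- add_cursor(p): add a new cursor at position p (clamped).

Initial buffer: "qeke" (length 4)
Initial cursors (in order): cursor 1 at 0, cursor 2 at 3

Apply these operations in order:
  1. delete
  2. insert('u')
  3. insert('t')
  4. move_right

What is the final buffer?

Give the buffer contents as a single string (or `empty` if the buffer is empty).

After op 1 (delete): buffer="qee" (len 3), cursors c1@0 c2@2, authorship ...
After op 2 (insert('u')): buffer="uqeue" (len 5), cursors c1@1 c2@4, authorship 1..2.
After op 3 (insert('t')): buffer="utqeute" (len 7), cursors c1@2 c2@6, authorship 11..22.
After op 4 (move_right): buffer="utqeute" (len 7), cursors c1@3 c2@7, authorship 11..22.

Answer: utqeute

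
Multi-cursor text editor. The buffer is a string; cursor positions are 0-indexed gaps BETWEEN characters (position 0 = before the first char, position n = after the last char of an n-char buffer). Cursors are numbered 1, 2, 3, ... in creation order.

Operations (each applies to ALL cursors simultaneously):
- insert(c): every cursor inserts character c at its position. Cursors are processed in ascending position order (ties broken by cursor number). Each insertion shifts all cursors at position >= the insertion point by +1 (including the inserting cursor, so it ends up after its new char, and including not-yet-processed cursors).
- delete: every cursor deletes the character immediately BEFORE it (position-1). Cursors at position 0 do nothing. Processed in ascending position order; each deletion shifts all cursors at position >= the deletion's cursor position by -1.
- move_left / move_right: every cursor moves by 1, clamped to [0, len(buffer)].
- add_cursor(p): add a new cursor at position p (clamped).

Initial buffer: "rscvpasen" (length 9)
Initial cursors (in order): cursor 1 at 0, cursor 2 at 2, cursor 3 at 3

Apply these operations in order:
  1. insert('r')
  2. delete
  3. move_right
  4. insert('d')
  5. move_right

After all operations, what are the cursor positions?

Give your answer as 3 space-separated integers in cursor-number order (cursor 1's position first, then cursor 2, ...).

After op 1 (insert('r')): buffer="rrsrcrvpasen" (len 12), cursors c1@1 c2@4 c3@6, authorship 1..2.3......
After op 2 (delete): buffer="rscvpasen" (len 9), cursors c1@0 c2@2 c3@3, authorship .........
After op 3 (move_right): buffer="rscvpasen" (len 9), cursors c1@1 c2@3 c3@4, authorship .........
After op 4 (insert('d')): buffer="rdscdvdpasen" (len 12), cursors c1@2 c2@5 c3@7, authorship .1..2.3.....
After op 5 (move_right): buffer="rdscdvdpasen" (len 12), cursors c1@3 c2@6 c3@8, authorship .1..2.3.....

Answer: 3 6 8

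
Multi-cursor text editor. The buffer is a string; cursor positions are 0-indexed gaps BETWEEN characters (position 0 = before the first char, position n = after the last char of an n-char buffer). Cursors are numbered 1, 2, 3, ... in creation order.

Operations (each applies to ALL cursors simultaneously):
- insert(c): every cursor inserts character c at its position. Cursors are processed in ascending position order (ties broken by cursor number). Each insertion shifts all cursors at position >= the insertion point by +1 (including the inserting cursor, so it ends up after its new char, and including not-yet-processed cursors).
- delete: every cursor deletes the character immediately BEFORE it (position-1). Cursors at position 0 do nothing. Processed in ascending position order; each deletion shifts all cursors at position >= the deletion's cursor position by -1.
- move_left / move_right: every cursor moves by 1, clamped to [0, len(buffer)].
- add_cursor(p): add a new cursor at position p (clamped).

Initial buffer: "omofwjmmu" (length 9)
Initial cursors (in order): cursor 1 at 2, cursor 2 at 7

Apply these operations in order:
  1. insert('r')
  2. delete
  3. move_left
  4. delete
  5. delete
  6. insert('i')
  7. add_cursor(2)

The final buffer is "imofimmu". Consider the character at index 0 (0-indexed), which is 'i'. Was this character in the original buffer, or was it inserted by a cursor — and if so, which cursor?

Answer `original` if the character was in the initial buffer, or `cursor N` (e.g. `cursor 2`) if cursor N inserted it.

After op 1 (insert('r')): buffer="omrofwjmrmu" (len 11), cursors c1@3 c2@9, authorship ..1.....2..
After op 2 (delete): buffer="omofwjmmu" (len 9), cursors c1@2 c2@7, authorship .........
After op 3 (move_left): buffer="omofwjmmu" (len 9), cursors c1@1 c2@6, authorship .........
After op 4 (delete): buffer="mofwmmu" (len 7), cursors c1@0 c2@4, authorship .......
After op 5 (delete): buffer="mofmmu" (len 6), cursors c1@0 c2@3, authorship ......
After op 6 (insert('i')): buffer="imofimmu" (len 8), cursors c1@1 c2@5, authorship 1...2...
After op 7 (add_cursor(2)): buffer="imofimmu" (len 8), cursors c1@1 c3@2 c2@5, authorship 1...2...
Authorship (.=original, N=cursor N): 1 . . . 2 . . .
Index 0: author = 1

Answer: cursor 1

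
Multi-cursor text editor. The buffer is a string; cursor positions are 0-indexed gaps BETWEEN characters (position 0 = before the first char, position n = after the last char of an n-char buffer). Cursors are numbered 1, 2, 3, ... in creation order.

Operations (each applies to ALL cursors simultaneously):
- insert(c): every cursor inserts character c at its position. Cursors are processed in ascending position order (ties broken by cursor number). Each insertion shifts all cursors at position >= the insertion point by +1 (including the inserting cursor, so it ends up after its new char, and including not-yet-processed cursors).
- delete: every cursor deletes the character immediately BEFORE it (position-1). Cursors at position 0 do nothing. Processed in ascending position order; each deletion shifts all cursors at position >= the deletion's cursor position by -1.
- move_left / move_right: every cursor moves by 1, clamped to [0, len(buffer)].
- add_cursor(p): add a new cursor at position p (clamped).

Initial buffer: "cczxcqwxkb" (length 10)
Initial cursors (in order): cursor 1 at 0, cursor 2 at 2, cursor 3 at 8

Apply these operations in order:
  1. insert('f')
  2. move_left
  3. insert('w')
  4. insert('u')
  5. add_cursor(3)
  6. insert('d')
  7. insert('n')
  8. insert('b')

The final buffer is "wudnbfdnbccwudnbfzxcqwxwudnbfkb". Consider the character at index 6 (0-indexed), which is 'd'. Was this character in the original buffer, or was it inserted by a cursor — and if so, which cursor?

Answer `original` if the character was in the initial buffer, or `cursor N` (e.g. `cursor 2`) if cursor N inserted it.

Answer: cursor 4

Derivation:
After op 1 (insert('f')): buffer="fccfzxcqwxfkb" (len 13), cursors c1@1 c2@4 c3@11, authorship 1..2......3..
After op 2 (move_left): buffer="fccfzxcqwxfkb" (len 13), cursors c1@0 c2@3 c3@10, authorship 1..2......3..
After op 3 (insert('w')): buffer="wfccwfzxcqwxwfkb" (len 16), cursors c1@1 c2@5 c3@13, authorship 11..22......33..
After op 4 (insert('u')): buffer="wufccwufzxcqwxwufkb" (len 19), cursors c1@2 c2@7 c3@16, authorship 111..222......333..
After op 5 (add_cursor(3)): buffer="wufccwufzxcqwxwufkb" (len 19), cursors c1@2 c4@3 c2@7 c3@16, authorship 111..222......333..
After op 6 (insert('d')): buffer="wudfdccwudfzxcqwxwudfkb" (len 23), cursors c1@3 c4@5 c2@10 c3@20, authorship 11114..2222......3333..
After op 7 (insert('n')): buffer="wudnfdnccwudnfzxcqwxwudnfkb" (len 27), cursors c1@4 c4@7 c2@13 c3@24, authorship 1111144..22222......33333..
After op 8 (insert('b')): buffer="wudnbfdnbccwudnbfzxcqwxwudnbfkb" (len 31), cursors c1@5 c4@9 c2@16 c3@28, authorship 111111444..222222......333333..
Authorship (.=original, N=cursor N): 1 1 1 1 1 1 4 4 4 . . 2 2 2 2 2 2 . . . . . . 3 3 3 3 3 3 . .
Index 6: author = 4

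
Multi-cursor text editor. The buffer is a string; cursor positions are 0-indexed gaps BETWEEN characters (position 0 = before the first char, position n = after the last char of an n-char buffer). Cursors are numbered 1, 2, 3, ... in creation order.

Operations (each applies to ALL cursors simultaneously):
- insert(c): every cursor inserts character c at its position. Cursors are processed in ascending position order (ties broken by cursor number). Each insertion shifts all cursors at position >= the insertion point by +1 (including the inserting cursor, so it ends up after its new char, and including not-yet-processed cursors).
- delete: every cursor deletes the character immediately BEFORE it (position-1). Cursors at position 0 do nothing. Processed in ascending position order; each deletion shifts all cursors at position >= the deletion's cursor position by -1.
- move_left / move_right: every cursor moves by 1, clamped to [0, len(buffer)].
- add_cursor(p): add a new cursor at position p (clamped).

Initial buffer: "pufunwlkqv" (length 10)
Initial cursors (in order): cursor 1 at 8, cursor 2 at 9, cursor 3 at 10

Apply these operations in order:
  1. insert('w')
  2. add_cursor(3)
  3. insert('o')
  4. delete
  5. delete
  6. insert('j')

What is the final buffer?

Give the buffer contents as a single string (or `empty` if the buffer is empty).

After op 1 (insert('w')): buffer="pufunwlkwqwvw" (len 13), cursors c1@9 c2@11 c3@13, authorship ........1.2.3
After op 2 (add_cursor(3)): buffer="pufunwlkwqwvw" (len 13), cursors c4@3 c1@9 c2@11 c3@13, authorship ........1.2.3
After op 3 (insert('o')): buffer="pufounwlkwoqwovwo" (len 17), cursors c4@4 c1@11 c2@14 c3@17, authorship ...4.....11.22.33
After op 4 (delete): buffer="pufunwlkwqwvw" (len 13), cursors c4@3 c1@9 c2@11 c3@13, authorship ........1.2.3
After op 5 (delete): buffer="puunwlkqv" (len 9), cursors c4@2 c1@7 c2@8 c3@9, authorship .........
After op 6 (insert('j')): buffer="pujunwlkjqjvj" (len 13), cursors c4@3 c1@9 c2@11 c3@13, authorship ..4.....1.2.3

Answer: pujunwlkjqjvj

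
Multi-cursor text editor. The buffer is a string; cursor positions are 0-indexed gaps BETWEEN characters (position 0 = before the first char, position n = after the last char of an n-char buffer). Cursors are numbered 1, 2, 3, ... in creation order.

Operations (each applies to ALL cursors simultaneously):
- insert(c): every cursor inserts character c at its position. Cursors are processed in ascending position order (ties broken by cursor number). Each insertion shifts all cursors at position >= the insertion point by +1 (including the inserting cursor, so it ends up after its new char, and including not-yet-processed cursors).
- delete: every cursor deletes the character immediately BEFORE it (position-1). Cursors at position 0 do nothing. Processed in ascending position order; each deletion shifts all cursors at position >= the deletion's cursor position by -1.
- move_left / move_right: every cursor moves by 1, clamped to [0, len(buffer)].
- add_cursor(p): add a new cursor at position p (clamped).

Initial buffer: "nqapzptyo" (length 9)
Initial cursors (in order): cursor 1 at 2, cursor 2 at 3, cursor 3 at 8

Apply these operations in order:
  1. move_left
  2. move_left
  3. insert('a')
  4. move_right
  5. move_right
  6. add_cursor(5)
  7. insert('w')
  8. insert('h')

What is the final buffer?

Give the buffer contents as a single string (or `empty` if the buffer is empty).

Answer: anawhqawwhhpzpatywho

Derivation:
After op 1 (move_left): buffer="nqapzptyo" (len 9), cursors c1@1 c2@2 c3@7, authorship .........
After op 2 (move_left): buffer="nqapzptyo" (len 9), cursors c1@0 c2@1 c3@6, authorship .........
After op 3 (insert('a')): buffer="anaqapzpatyo" (len 12), cursors c1@1 c2@3 c3@9, authorship 1.2.....3...
After op 4 (move_right): buffer="anaqapzpatyo" (len 12), cursors c1@2 c2@4 c3@10, authorship 1.2.....3...
After op 5 (move_right): buffer="anaqapzpatyo" (len 12), cursors c1@3 c2@5 c3@11, authorship 1.2.....3...
After op 6 (add_cursor(5)): buffer="anaqapzpatyo" (len 12), cursors c1@3 c2@5 c4@5 c3@11, authorship 1.2.....3...
After op 7 (insert('w')): buffer="anawqawwpzpatywo" (len 16), cursors c1@4 c2@8 c4@8 c3@15, authorship 1.21..24...3..3.
After op 8 (insert('h')): buffer="anawhqawwhhpzpatywho" (len 20), cursors c1@5 c2@11 c4@11 c3@19, authorship 1.211..2424...3..33.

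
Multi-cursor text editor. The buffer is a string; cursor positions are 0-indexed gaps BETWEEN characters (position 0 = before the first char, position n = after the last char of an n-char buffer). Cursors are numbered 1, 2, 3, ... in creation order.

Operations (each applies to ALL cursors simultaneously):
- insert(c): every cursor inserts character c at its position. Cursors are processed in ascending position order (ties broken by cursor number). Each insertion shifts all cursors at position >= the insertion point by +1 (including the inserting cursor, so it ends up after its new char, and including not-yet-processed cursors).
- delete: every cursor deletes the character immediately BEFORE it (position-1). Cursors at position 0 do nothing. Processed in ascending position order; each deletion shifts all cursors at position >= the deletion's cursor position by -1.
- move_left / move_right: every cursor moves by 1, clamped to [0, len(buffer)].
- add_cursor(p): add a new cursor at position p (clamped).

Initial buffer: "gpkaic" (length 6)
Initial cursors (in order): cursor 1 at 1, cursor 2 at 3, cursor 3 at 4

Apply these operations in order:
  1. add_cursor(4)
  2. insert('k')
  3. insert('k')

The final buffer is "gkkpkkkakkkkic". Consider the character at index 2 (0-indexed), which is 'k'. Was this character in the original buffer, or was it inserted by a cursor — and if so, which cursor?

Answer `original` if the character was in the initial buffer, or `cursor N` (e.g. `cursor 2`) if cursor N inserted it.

Answer: cursor 1

Derivation:
After op 1 (add_cursor(4)): buffer="gpkaic" (len 6), cursors c1@1 c2@3 c3@4 c4@4, authorship ......
After op 2 (insert('k')): buffer="gkpkkakkic" (len 10), cursors c1@2 c2@5 c3@8 c4@8, authorship .1..2.34..
After op 3 (insert('k')): buffer="gkkpkkkakkkkic" (len 14), cursors c1@3 c2@7 c3@12 c4@12, authorship .11..22.3434..
Authorship (.=original, N=cursor N): . 1 1 . . 2 2 . 3 4 3 4 . .
Index 2: author = 1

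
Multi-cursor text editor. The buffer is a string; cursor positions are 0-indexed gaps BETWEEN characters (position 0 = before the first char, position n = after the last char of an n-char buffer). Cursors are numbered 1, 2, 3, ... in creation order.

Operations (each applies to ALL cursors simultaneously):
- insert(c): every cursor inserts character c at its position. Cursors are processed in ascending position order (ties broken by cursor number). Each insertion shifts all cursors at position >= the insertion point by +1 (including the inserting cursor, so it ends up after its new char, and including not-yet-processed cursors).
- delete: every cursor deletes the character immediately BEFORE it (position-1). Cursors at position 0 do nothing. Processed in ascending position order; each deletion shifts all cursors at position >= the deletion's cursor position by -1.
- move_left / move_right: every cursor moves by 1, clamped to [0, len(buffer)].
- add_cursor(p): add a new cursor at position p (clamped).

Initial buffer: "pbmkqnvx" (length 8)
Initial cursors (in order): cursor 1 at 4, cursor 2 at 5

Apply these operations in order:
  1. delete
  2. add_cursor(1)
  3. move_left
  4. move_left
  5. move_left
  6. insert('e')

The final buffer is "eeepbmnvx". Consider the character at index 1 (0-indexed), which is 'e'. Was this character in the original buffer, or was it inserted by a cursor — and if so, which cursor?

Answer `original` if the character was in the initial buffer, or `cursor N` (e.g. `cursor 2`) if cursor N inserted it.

Answer: cursor 2

Derivation:
After op 1 (delete): buffer="pbmnvx" (len 6), cursors c1@3 c2@3, authorship ......
After op 2 (add_cursor(1)): buffer="pbmnvx" (len 6), cursors c3@1 c1@3 c2@3, authorship ......
After op 3 (move_left): buffer="pbmnvx" (len 6), cursors c3@0 c1@2 c2@2, authorship ......
After op 4 (move_left): buffer="pbmnvx" (len 6), cursors c3@0 c1@1 c2@1, authorship ......
After op 5 (move_left): buffer="pbmnvx" (len 6), cursors c1@0 c2@0 c3@0, authorship ......
After op 6 (insert('e')): buffer="eeepbmnvx" (len 9), cursors c1@3 c2@3 c3@3, authorship 123......
Authorship (.=original, N=cursor N): 1 2 3 . . . . . .
Index 1: author = 2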